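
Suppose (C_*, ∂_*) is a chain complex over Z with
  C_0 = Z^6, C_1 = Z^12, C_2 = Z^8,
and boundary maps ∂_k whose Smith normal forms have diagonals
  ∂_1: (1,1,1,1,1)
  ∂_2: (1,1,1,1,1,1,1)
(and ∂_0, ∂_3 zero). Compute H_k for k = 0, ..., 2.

H_0: b_0 = 6 − 0 − 5 = 1; torsion from ∂_1 factors > 1: none. So H_0 ≅ Z.
H_1: b_1 = 12 − 5 − 7 = 0; torsion from ∂_2 factors > 1: none. So H_1 ≅ 0.
H_2: b_2 = 8 − 7 − 0 = 1; torsion from ∂_3 factors > 1: none. So H_2 ≅ Z.

H_0 ≅ Z,  H_1 = 0,  H_2 ≅ Z.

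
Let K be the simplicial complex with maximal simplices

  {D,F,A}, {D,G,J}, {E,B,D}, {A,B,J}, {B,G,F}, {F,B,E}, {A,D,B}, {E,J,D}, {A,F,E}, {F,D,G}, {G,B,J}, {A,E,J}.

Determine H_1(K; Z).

H_1 = Z_2.

Take the total order A < B < D < E < F < G < J on the vertex set. Then K (dimension 2) consists of the simplices:

  0-simplices (7): A, B, D, E, F, G, J
  1-simplices (18): AB, AD, AE, AF, AJ, BD, BE, BF, BG, BJ, DE, DF, DG, DJ, EF, EJ, FG, GJ
  2-simplices (12): ABD, ABJ, ADF, AEF, AEJ, BDE, BEF, BFG, BGJ, DEJ, DFG, DGJ

so the chain groups are C_0 ≅ Z^7, C_1 ≅ Z^18, C_2 ≅ Z^12.

Boundary ∂_1: C_1 → C_0 is given by ∂[p,q] = [q] − [p]. For instance
  ∂DG = G − D.
As a 7×18 matrix over Z this has rank 6, with invariant factors (1,1,1,1,1,1).

∂_2: C_2 → C_1 acts by ∂[p,q,r] = [q,r] − [p,r] + [p,q]. For instance
  ∂ABJ = BJ − AJ + AB,
  ∂BGJ = GJ − BJ + BG.
The 18×12 boundary matrix has rank 12 and Smith normal form diag(1,1,1,1,1,1,1,1,1,1,1,2).

Reading off H_k = ker ∂_k / im ∂_{k+1}:

  H_1: rank ker ∂_1 − rank ∂_2 = (18 − 6) − 12 = 0, and ∂_2 has invariant factor 2 > 1, so H_1 = Z_2.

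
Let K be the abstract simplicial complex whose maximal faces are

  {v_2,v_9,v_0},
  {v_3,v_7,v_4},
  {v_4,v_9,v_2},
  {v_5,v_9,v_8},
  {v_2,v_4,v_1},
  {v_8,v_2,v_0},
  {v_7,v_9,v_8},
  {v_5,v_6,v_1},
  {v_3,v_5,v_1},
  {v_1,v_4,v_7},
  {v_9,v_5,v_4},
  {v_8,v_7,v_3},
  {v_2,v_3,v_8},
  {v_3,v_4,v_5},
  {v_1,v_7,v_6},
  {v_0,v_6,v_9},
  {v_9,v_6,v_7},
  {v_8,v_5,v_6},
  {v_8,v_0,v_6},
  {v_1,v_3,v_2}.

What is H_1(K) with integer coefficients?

K has 10 vertices, 30 edges, 20 triangles.
rank ∂_1 = 9, rank ∂_2 = 20 ⇒ b_1 = 30 − 9 − 20 = 1; ∂_2 has invariant factor(s) [2] giving torsion. So H_1 = Z ⊕ Z_2.

H_1 ≅ Z ⊕ Z_2.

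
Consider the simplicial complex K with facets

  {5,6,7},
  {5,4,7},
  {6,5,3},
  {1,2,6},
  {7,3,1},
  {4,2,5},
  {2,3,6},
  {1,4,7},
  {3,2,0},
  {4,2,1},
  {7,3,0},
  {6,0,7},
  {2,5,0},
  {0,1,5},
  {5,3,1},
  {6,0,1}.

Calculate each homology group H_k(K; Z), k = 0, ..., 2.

H_0 ≅ Z,  H_1 ≅ Z^2,  H_2 ≅ Z.

Fix the vertex order 0 < 1 < 2 < 3 < 4 < 5 < 6 < 7 and write every simplex with vertices in increasing order. Then dim K = 2 and the simplices of K are:

  0-simplices (8): [0], [1], [2], [3], [4], [5], [6], [7]
  1-simplices (24): (24 of them)
  2-simplices (16): [0,1,5], [0,1,6], [0,2,3], [0,2,5], [0,3,7], [0,6,7], [1,2,4], [1,2,6], [1,3,5], [1,3,7], [1,4,7], [2,3,6], [2,4,5], [3,5,6], [4,5,7], [5,6,7]

so the chain groups are C_0 ≅ Z^8, C_1 ≅ Z^24, C_2 ≅ Z^16.

Boundary ∂_1: C_1 → C_0 is given by ∂[p,q] = [q] − [p].
This gives a 8×24 integer matrix of rank 7; reducing to Smith normal form yields diagonal entries (1,1,1,1,1,1,1).

The boundary map ∂_2: C_2 → C_1 sends each 2-simplex [p,q,r] to [q,r] − [p,r] + [p,q]. For instance
  ∂[0,1,6] = [1,6] − [0,6] + [0,1],
  ∂[4,5,7] = [5,7] − [4,7] + [4,5].
As a 24×16 matrix over Z this has rank 15, with invariant factors (1,1,1,1,1,1,1,1,1,1,1,1,1,1,1).

Reading off H_k = ker ∂_k / im ∂_{k+1}:

  H_0: rank C_0 − rank ∂_1 = 8 − 7 = 1, and the invariant factors of ∂_1 are all 1, so H_0 ≅ Z.
  H_1: rank ker ∂_1 − rank ∂_2 = (24 − 7) − 15 = 2, and the invariant factors of ∂_2 are all 1, so H_1 ≅ Z^2.
  H_2: rank ker ∂_2 − rank ∂_3 = (16 − 15) − 0 = 1, and there is no ∂_3, so H_2 ≅ Z.

(K is a triangulation of the torus T^2.)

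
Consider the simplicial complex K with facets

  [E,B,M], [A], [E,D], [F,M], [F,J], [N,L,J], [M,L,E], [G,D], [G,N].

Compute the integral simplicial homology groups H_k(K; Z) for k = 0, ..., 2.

H_0 = Z^2,  H_1 = Z^2,  H_2 = 0.

We work with the vertex ordering A < B < D < E < F < G < J < L < M < N. The simplices of K, each written with vertices in increasing order, are:

  0-simplices (10): A, B, D, E, F, G, J, L, M, N
  1-simplices (13): BE, BM, DE, DG, EL, EM, FJ, FM, GN, JL, JN, LM, LN
  2-simplices (3): BEM, ELM, JLN

Hence C_0 ≅ Z^10, C_1 ≅ Z^13, C_2 ≅ Z^3.

∂_1: C_1 → C_0 maps an edge to its endpoints' difference, ∂[p,q] = q − p. For instance
  ∂DG = G − D.
The resulting 10×13 matrix has rank 8, and its Smith normal form has invariant factors (1,1,1,1,1,1,1,1).

∂_2: C_2 → C_1 sends each 2-simplex [p,q,r] to [q,r] − [p,r] + [p,q]. For instance
  ∂JLN = LN − JN + JL,
  ∂BEM = EM − BM + BE.
The 13×3 boundary matrix has rank 3 and Smith normal form diag(1,1,1).

Computing H_k = (kernel of ∂_k) / (image of ∂_{k+1}):

  H_0: rank C_0 − rank ∂_1 = 10 − 8 = 2, and the invariant factors of ∂_1 are all 1, so H_0 ≅ Z^2.
  H_1: rank ker ∂_1 − rank ∂_2 = (13 − 8) − 3 = 2, and the invariant factors of ∂_2 are all 1, so H_1 ≅ Z^2.
  H_2: rank ker ∂_2 − rank ∂_3 = (3 − 3) − 0 = 0, and there is no ∂_3, so H_2 ≅ 0.

As a check, the Euler characteristic is 10 − 13 + 3 = 0, which agrees with 2 − 2 + 0 = 0.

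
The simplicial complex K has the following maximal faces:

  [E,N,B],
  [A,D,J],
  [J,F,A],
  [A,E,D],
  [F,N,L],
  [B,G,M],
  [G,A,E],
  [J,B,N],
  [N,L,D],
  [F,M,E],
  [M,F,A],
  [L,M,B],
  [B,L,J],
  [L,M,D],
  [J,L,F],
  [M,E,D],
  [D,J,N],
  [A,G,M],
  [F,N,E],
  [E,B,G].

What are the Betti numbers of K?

b_0 = 1, b_1 = 1, b_2 = 0.

Order the vertices as A < B < D < E < F < G < J < L < M < N. Listing each simplex with vertices in this order, K has dimension 2 with simplices:

  0-simplices (10): A, B, D, E, F, G, J, L, M, N
  1-simplices (30): AD, AE, AF, AG, AJ, AM, BE, BG, BJ, BL, BM, BN, DE, DJ, DL, DM, DN, EF, EG, EM, EN, FJ, FL, FM, FN, GM, JL, JN, LM, LN
  2-simplices (20): ADE, ADJ, AEG, AFJ, AFM, AGM, BEG, BEN, BGM, BJL, BJN, BLM, DEM, DJN, DLM, DLN, EFM, EFN, FJL, FLN

so the chain groups are C_0 ≅ Z^10, C_1 ≅ Z^30, C_2 ≅ Z^20.

The boundary map ∂_1: C_1 → C_0 sends each edge [p,q] (with p < q) to q − p. For instance
  ∂AM = M − A.
This gives a 10×30 integer matrix of rank 9; reducing to Smith normal form yields diagonal entries (1,1,1,1,1,1,1,1,1).

Boundary ∂_2: C_2 → C_1 sends each 2-simplex [p,q,r] to [q,r] − [p,r] + [p,q]. For instance
  ∂ADE = DE − AE + AD,
  ∂EFN = FN − EN + EF.
As a 30×20 matrix over Z this has rank 20, with invariant factors (1,1,1,1,1,1,1,1,1,1,1,1,1,1,1,1,1,1,1,2).

Reading off H_k = ker ∂_k / im ∂_{k+1}:

  H_0: rank C_0 − rank ∂_1 = 10 − 9 = 1, and the invariant factors of ∂_1 are all 1, so H_0 = Z.
  H_1: rank ker ∂_1 − rank ∂_2 = (30 − 9) − 20 = 1, and ∂_2 has invariant factor 2 > 1, so H_1 = Z × Z/2.
  H_2: rank ker ∂_2 − rank ∂_3 = (20 − 20) − 0 = 0, and there is no ∂_3, so H_2 = 0.

Hence the Betti numbers are b_0 = 1, b_1 = 1, b_2 = 0.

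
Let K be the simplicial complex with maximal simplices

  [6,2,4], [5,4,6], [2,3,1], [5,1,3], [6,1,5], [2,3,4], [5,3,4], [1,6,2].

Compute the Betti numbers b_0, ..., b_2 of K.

We work with the vertex ordering 1 < 2 < 3 < 4 < 5 < 6. The simplices of K, each written with vertices in increasing order, are:

  0-simplices (6): [1], [2], [3], [4], [5], [6]
  1-simplices (12): [1,2], [1,3], [1,5], [1,6], [2,3], [2,4], [2,6], [3,4], [3,5], [4,5], [4,6], [5,6]
  2-simplices (8): [1,2,3], [1,2,6], [1,3,5], [1,5,6], [2,3,4], [2,4,6], [3,4,5], [4,5,6]

Hence C_0 ≅ Z^6, C_1 ≅ Z^12, C_2 ≅ Z^8.

∂_1: C_1 → C_0 maps an edge to its endpoints' difference, ∂[p,q] = q − p. For instance
  ∂[1,2] = [2] − [1].
As a 6×12 matrix over Z this has rank 5, with invariant factors (1,1,1,1,1).

Boundary ∂_2: C_2 → C_1 sends each 2-simplex [p,q,r] to [q,r] − [p,r] + [p,q]. For instance
  ∂[1,2,3] = [2,3] − [1,3] + [1,2],
  ∂[2,4,6] = [4,6] − [2,6] + [2,4].
This gives a 12×8 integer matrix of rank 7; reducing to Smith normal form yields diagonal entries (1,1,1,1,1,1,1).

From H_k ≅ ker(∂_k) / im(∂_{k+1}) we obtain:

  H_0: rank C_0 − rank ∂_1 = 6 − 5 = 1, and the invariant factors of ∂_1 are all 1, so H_0 ≅ Z.
  H_1: rank ker ∂_1 − rank ∂_2 = (12 − 5) − 7 = 0, and the invariant factors of ∂_2 are all 1, so H_1 ≅ 0.
  H_2: rank ker ∂_2 − rank ∂_3 = (8 − 7) − 0 = 1, and there is no ∂_3, so H_2 ≅ Z.

As a check, the Euler characteristic is 6 − 12 + 8 = 2, which agrees with 1 − 0 + 1 = 2.

Hence the Betti numbers are b_0 = 1, b_1 = 0, b_2 = 1.

b_0 = 1, b_1 = 0, b_2 = 1.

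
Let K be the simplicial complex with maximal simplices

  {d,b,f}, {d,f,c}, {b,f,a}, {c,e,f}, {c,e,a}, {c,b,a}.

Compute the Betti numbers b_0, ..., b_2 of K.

Fix the vertex order a < b < c < d < e < f and write every simplex with vertices in increasing order. Then dim K = 2 and the simplices of K are:

  0-simplices (6): a, b, c, d, e, f
  1-simplices (12): ab, ac, ae, af, bc, bd, bf, cd, ce, cf, df, ef
  2-simplices (6): abc, abf, ace, bdf, cdf, cef

Hence C_0 ≅ Z^6, C_1 ≅ Z^12, C_2 ≅ Z^6.

∂_1: C_1 → C_0 is given by ∂[p,q] = [q] − [p]. For instance
  ∂af = f − a.
As a 6×12 matrix over Z this has rank 5, with invariant factors (1,1,1,1,1).

Boundary ∂_2: C_2 → C_1 sends each 2-simplex [p,q,r] to [q,r] − [p,r] + [p,q]. For instance
  ∂ace = ce − ae + ac,
  ∂bdf = df − bf + bd.
The resulting 12×6 matrix has rank 6, and its Smith normal form has invariant factors (1,1,1,1,1,1).

Computing H_k = (kernel of ∂_k) / (image of ∂_{k+1}):

  H_0: rank C_0 − rank ∂_1 = 6 − 5 = 1, and the invariant factors of ∂_1 are all 1, so H_0 ≅ Z.
  H_1: rank ker ∂_1 − rank ∂_2 = (12 − 5) − 6 = 1, and the invariant factors of ∂_2 are all 1, so H_1 ≅ Z.
  H_2: rank ker ∂_2 − rank ∂_3 = (6 − 6) − 0 = 0, and there is no ∂_3, so H_2 ≅ 0.

As a check, the Euler characteristic is 6 − 12 + 6 = 0, which agrees with 1 − 1 + 0 = 0.

Hence the Betti numbers are b_0 = 1, b_1 = 1, b_2 = 0.

b_0 = 1, b_1 = 1, b_2 = 0.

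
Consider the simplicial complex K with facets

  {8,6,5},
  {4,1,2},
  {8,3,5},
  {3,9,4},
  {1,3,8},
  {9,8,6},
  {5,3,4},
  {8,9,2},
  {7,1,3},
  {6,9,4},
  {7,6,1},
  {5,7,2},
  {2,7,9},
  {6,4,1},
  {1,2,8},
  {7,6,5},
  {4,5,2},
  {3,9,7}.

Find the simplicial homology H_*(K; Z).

We work with the vertex ordering 1 < 2 < 3 < 4 < 5 < 6 < 7 < 8 < 9. The simplices of K, each written with vertices in increasing order, are:

  0-simplices (9): [1], [2], [3], [4], [5], [6], [7], [8], [9]
  1-simplices (27): (27 of them)
  2-simplices (18): [1,2,4], [1,2,8], [1,3,7], [1,3,8], [1,4,6], [1,6,7], [2,4,5], [2,5,7], [2,7,9], [2,8,9], [3,4,5], [3,4,9], [3,5,8], [3,7,9], [4,6,9], [5,6,7], [5,6,8], [6,8,9]

giving chain groups C_0 ≅ Z^9, C_1 ≅ Z^27, C_2 ≅ Z^18.

The boundary map ∂_1: C_1 → C_0 sends each edge [p,q] (with p < q) to q − p.
This gives a 9×27 integer matrix of rank 8; reducing to Smith normal form yields diagonal entries (1,1,1,1,1,1,1,1).

The boundary map ∂_2: C_2 → C_1 sends each 2-simplex [p,q,r] to [q,r] − [p,r] + [p,q]. For instance
  ∂[5,6,8] = [6,8] − [5,8] + [5,6],
  ∂[4,6,9] = [6,9] − [4,9] + [4,6].
The 27×18 boundary matrix has rank 17 and Smith normal form diag(1,1,1,1,1,1,1,1,1,1,1,1,1,1,1,1,1).

Reading off H_k = ker ∂_k / im ∂_{k+1}:

  H_0: rank C_0 − rank ∂_1 = 9 − 8 = 1, and the invariant factors of ∂_1 are all 1, so H_0 = Z.
  H_1: rank ker ∂_1 − rank ∂_2 = (27 − 8) − 17 = 2, and the invariant factors of ∂_2 are all 1, so H_1 = Z^2.
  H_2: rank ker ∂_2 − rank ∂_3 = (18 − 17) − 0 = 1, and there is no ∂_3, so H_2 = Z.

(K is a triangulation of the torus T^2.)

H_0 ≅ Z,  H_1 ≅ Z^2,  H_2 ≅ Z.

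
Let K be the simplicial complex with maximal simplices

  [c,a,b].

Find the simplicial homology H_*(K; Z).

Take the total order a < b < c on the vertex set. Then K (dimension 2) consists of the simplices:

  0-simplices (3): a, b, c
  1-simplices (3): ab, ac, bc
  2-simplices (1): abc

Hence C_0 ≅ Z^3, C_1 ≅ Z^3, C_2 ≅ Z^1.

The boundary map ∂_1: C_1 → C_0 sends each edge [p,q] (with p < q) to q − p.
The 3×3 boundary matrix has rank 2 and Smith normal form diag(1,1).

∂_2: C_2 → C_1 acts by ∂[p,q,r] = [q,r] − [p,r] + [p,q]. For instance
  ∂abc = bc − ac + ab.
The resulting 3×1 matrix has rank 1, and its Smith normal form has invariant factors (1).

Reading off H_k = ker ∂_k / im ∂_{k+1}:

  H_0: rank C_0 − rank ∂_1 = 3 − 2 = 1, and the invariant factors of ∂_1 are all 1, so H_0 = Z.
  H_1: rank ker ∂_1 − rank ∂_2 = (3 − 2) − 1 = 0, and the invariant factors of ∂_2 are all 1, so H_1 = 0.
  H_2: rank ker ∂_2 − rank ∂_3 = (1 − 1) − 0 = 0, and there is no ∂_3, so H_2 = 0.

As a check, the Euler characteristic is 3 − 3 + 1 = 1, which agrees with 1 − 0 + 0 = 1.
(K is a triangulation of the 2-simplex.)

H_0 ≅ Z,  H_1 = 0,  H_2 = 0.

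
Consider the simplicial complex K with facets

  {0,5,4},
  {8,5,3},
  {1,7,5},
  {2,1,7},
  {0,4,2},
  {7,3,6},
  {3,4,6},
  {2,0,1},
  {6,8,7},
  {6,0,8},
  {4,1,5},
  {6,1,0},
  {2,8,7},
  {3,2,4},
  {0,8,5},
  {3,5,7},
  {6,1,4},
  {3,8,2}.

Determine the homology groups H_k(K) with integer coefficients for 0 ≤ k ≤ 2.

Take the total order 0 < 1 < 2 < 3 < 4 < 5 < 6 < 7 < 8 on the vertex set. Then K (dimension 2) consists of the simplices:

  0-simplices (9): [0], [1], [2], [3], [4], [5], [6], [7], [8]
  1-simplices (27): (27 of them)
  2-simplices (18): [0,1,2], [0,1,6], [0,2,4], [0,4,5], [0,5,8], [0,6,8], [1,2,7], [1,4,5], [1,4,6], [1,5,7], [2,3,4], [2,3,8], [2,7,8], [3,4,6], [3,5,7], [3,5,8], [3,6,7], [6,7,8]

so the chain groups are C_0 ≅ Z^9, C_1 ≅ Z^27, C_2 ≅ Z^18.

∂_1: C_1 → C_0 is given by ∂[p,q] = [q] − [p].
The resulting 9×27 matrix has rank 8, and its Smith normal form has invariant factors (1,1,1,1,1,1,1,1).

Boundary ∂_2: C_2 → C_1 sends each 2-simplex [p,q,r] to [q,r] − [p,r] + [p,q]. For instance
  ∂[3,5,7] = [5,7] − [3,7] + [3,5],
  ∂[1,4,5] = [4,5] − [1,5] + [1,4].
The 27×18 boundary matrix has rank 18 and Smith normal form diag(1,1,1,1,1,1,1,1,1,1,1,1,1,1,1,1,1,2).

Computing H_k = (kernel of ∂_k) / (image of ∂_{k+1}):

  H_0: rank C_0 − rank ∂_1 = 9 − 8 = 1, and the invariant factors of ∂_1 are all 1, so H_0 = Z.
  H_1: rank ker ∂_1 − rank ∂_2 = (27 − 8) − 18 = 1, and ∂_2 has invariant factor 2 > 1, so H_1 = Z ⊕ Z/2Z.
  H_2: rank ker ∂_2 − rank ∂_3 = (18 − 18) − 0 = 0, and there is no ∂_3, so H_2 = 0.

(K is a triangulation of the Klein bottle.)

H_0 = Z,  H_1 = Z ⊕ Z/2Z,  H_2 = 0.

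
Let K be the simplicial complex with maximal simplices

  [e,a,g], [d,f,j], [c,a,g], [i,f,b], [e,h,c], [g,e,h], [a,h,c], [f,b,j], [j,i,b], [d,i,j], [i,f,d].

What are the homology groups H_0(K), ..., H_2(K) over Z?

H_0 ≅ Z^2,  H_1 ≅ Z,  H_2 ≅ Z.

We work with the vertex ordering a < b < c < d < e < f < g < h < i < j. The simplices of K, each written with vertices in increasing order, are:

  0-simplices (10): a, b, c, d, e, f, g, h, i, j
  1-simplices (19): ac, ae, ag, ah, bf, bi, bj, ce, cg, ch, df, di, dj, eg, eh, fi, fj, gh, ij
  2-simplices (11): acg, ach, aeg, bfi, bfj, bij, ceh, dfi, dfj, dij, egh

giving chain groups C_0 ≅ Z^10, C_1 ≅ Z^19, C_2 ≅ Z^11.

∂_1: C_1 → C_0 is given by ∂[p,q] = [q] − [p]. For instance
  ∂eg = g − e.
This gives a 10×19 integer matrix of rank 8; reducing to Smith normal form yields diagonal entries (1,1,1,1,1,1,1,1).

Boundary ∂_2: C_2 → C_1 acts by ∂[p,q,r] = [q,r] − [p,r] + [p,q]. For instance
  ∂dij = ij − dj + di,
  ∂bfi = fi − bi + bf.
The 19×11 boundary matrix has rank 10 and Smith normal form diag(1,1,1,1,1,1,1,1,1,1).

Computing H_k = (kernel of ∂_k) / (image of ∂_{k+1}):

  H_0: rank C_0 − rank ∂_1 = 10 − 8 = 2, and the invariant factors of ∂_1 are all 1, so H_0 ≅ Z^2.
  H_1: rank ker ∂_1 − rank ∂_2 = (19 − 8) − 10 = 1, and the invariant factors of ∂_2 are all 1, so H_1 ≅ Z.
  H_2: rank ker ∂_2 − rank ∂_3 = (11 − 10) − 0 = 1, and there is no ∂_3, so H_2 ≅ Z.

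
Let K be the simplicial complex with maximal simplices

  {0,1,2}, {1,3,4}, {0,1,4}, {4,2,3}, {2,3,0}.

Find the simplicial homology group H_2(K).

H_2 ≅ 0.

Take the total order 0 < 1 < 2 < 3 < 4 on the vertex set. Then K (dimension 2) consists of the simplices:

  0-simplices (5): [0], [1], [2], [3], [4]
  1-simplices (10): [0,1], [0,2], [0,3], [0,4], [1,2], [1,3], [1,4], [2,3], [2,4], [3,4]
  2-simplices (5): [0,1,2], [0,1,4], [0,2,3], [1,3,4], [2,3,4]

giving chain groups C_0 ≅ Z^5, C_1 ≅ Z^10, C_2 ≅ Z^5.

Boundary ∂_1: C_1 → C_0 maps an edge to its endpoints' difference, ∂[p,q] = q − p. For instance
  ∂[1,2] = [2] − [1].
The resulting 5×10 matrix has rank 4, and its Smith normal form has invariant factors (1,1,1,1).

∂_2: C_2 → C_1 acts by ∂[p,q,r] = [q,r] − [p,r] + [p,q]. For instance
  ∂[1,3,4] = [3,4] − [1,4] + [1,3],
  ∂[2,3,4] = [3,4] − [2,4] + [2,3].
This gives a 10×5 integer matrix of rank 5; reducing to Smith normal form yields diagonal entries (1,1,1,1,1).

From H_k ≅ ker(∂_k) / im(∂_{k+1}) we obtain:

  H_2: rank ker ∂_2 − rank ∂_3 = (5 − 5) − 0 = 0, and there is no ∂_3, so H_2 = 0.

(K is a triangulation of the Möbius band.)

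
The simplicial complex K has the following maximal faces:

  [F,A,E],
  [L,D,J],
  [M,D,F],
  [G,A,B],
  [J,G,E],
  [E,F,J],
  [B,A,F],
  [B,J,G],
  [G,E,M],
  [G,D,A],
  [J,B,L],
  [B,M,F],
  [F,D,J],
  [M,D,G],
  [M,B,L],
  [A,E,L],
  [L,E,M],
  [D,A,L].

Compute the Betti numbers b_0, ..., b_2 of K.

Take the total order A < B < D < E < F < G < J < L < M on the vertex set. Then K (dimension 2) consists of the simplices:

  0-simplices (9): A, B, D, E, F, G, J, L, M
  1-simplices (27): AB, AD, AE, AF, AG, AL, BF, BG, BJ, BL, BM, DF, DG, DJ, DL, DM, EF, EG, EJ, EL, EM, FJ, FM, GJ, GM, JL, LM
  2-simplices (18): ABF, ABG, ADG, ADL, AEF, AEL, BFM, BGJ, BJL, BLM, DFJ, DFM, DGM, DJL, EFJ, EGJ, EGM, ELM

so the chain groups are C_0 ≅ Z^9, C_1 ≅ Z^27, C_2 ≅ Z^18.

Boundary ∂_1: C_1 → C_0 maps an edge to its endpoints' difference, ∂[p,q] = q − p. For instance
  ∂BF = F − B.
The resulting 9×27 matrix has rank 8, and its Smith normal form has invariant factors (1,1,1,1,1,1,1,1).

∂_2: C_2 → C_1 sends each 2-simplex [p,q,r] to [q,r] − [p,r] + [p,q]. For instance
  ∂ABF = BF − AF + AB,
  ∂EGM = GM − EM + EG.
As a 27×18 matrix over Z this has rank 17, with invariant factors (1,1,1,1,1,1,1,1,1,1,1,1,1,1,1,1,1).

From H_k ≅ ker(∂_k) / im(∂_{k+1}) we obtain:

  H_0: rank C_0 − rank ∂_1 = 9 − 8 = 1, and the invariant factors of ∂_1 are all 1, so H_0 ≅ Z.
  H_1: rank ker ∂_1 − rank ∂_2 = (27 − 8) − 17 = 2, and the invariant factors of ∂_2 are all 1, so H_1 ≅ Z^2.
  H_2: rank ker ∂_2 − rank ∂_3 = (18 − 17) − 0 = 1, and there is no ∂_3, so H_2 ≅ Z.

As a check, the Euler characteristic is 9 − 27 + 18 = 0, which agrees with 1 − 2 + 1 = 0.

Hence the Betti numbers are b_0 = 1, b_1 = 2, b_2 = 1.

b_0 = 1, b_1 = 2, b_2 = 1.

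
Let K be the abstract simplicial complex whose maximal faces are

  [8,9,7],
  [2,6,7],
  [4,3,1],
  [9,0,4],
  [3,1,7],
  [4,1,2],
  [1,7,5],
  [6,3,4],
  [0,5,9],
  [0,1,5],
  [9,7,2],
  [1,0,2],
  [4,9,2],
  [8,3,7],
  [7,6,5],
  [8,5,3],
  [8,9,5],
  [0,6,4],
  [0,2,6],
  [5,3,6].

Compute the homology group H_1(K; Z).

H_1 = Z ⊕ Z/2.

Order the vertices as 0 < 1 < 2 < 3 < 4 < 5 < 6 < 7 < 8 < 9. Listing each simplex with vertices in this order, K has dimension 2 with simplices:

  0-simplices (10): [0], [1], [2], [3], [4], [5], [6], [7], [8], [9]
  1-simplices (30): (30 of them)
  2-simplices (20): (20 of them)

so the chain groups are C_0 ≅ Z^10, C_1 ≅ Z^30, C_2 ≅ Z^20.

Boundary ∂_1: C_1 → C_0 sends each edge [p,q] (with p < q) to q − p. For instance
  ∂[1,4] = [4] − [1].
The 10×30 boundary matrix has rank 9 and Smith normal form diag(1,1,1,1,1,1,1,1,1).

The boundary map ∂_2: C_2 → C_1 maps a triangle to the signed sum of its edges. For instance
  ∂[0,4,6] = [4,6] − [0,6] + [0,4],
  ∂[3,4,6] = [4,6] − [3,6] + [3,4].
This gives a 30×20 integer matrix of rank 20; reducing to Smith normal form yields diagonal entries (1,1,1,1,1,1,1,1,1,1,1,1,1,1,1,1,1,1,1,2).

From H_k ≅ ker(∂_k) / im(∂_{k+1}) we obtain:

  H_1: rank ker ∂_1 − rank ∂_2 = (30 − 9) − 20 = 1, and ∂_2 has invariant factor 2 > 1, so H_1 = Z ⊕ Z/2.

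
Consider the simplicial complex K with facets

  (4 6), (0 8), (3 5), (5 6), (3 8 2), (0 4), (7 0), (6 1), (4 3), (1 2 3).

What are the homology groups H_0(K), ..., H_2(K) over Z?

H_0 = Z,  H_1 = Z^3,  H_2 = 0.

Take the total order 0 < 1 < 2 < 3 < 4 < 5 < 6 < 7 < 8 on the vertex set. Then K (dimension 2) consists of the simplices:

  0-simplices (9): [0], [1], [2], [3], [4], [5], [6], [7], [8]
  1-simplices (13): [0,4], [0,7], [0,8], [1,2], [1,3], [1,6], [2,3], [2,8], [3,4], [3,5], [3,8], [4,6], [5,6]
  2-simplices (2): [1,2,3], [2,3,8]

giving chain groups C_0 ≅ Z^9, C_1 ≅ Z^13, C_2 ≅ Z^2.

∂_1: C_1 → C_0 is given by ∂[p,q] = [q] − [p]. For instance
  ∂[3,5] = [5] − [3].
The resulting 9×13 matrix has rank 8, and its Smith normal form has invariant factors (1,1,1,1,1,1,1,1).

Boundary ∂_2: C_2 → C_1 acts by ∂[p,q,r] = [q,r] − [p,r] + [p,q]. For instance
  ∂[1,2,3] = [2,3] − [1,3] + [1,2],
  ∂[2,3,8] = [3,8] − [2,8] + [2,3].
This gives a 13×2 integer matrix of rank 2; reducing to Smith normal form yields diagonal entries (1,1).

Reading off H_k = ker ∂_k / im ∂_{k+1}:

  H_0: rank C_0 − rank ∂_1 = 9 − 8 = 1, and the invariant factors of ∂_1 are all 1, so H_0 ≅ Z.
  H_1: rank ker ∂_1 − rank ∂_2 = (13 − 8) − 2 = 3, and the invariant factors of ∂_2 are all 1, so H_1 ≅ Z^3.
  H_2: rank ker ∂_2 − rank ∂_3 = (2 − 2) − 0 = 0, and there is no ∂_3, so H_2 ≅ 0.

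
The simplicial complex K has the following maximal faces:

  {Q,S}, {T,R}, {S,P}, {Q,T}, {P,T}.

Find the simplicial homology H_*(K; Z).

H_0 = Z,  H_1 = Z.

Take the total order P < Q < R < S < T on the vertex set. Then K (dimension 1) consists of the simplices:

  0-simplices (5): P, Q, R, S, T
  1-simplices (5): PS, PT, QS, QT, RT

Hence C_0 ≅ Z^5, C_1 ≅ Z^5.

∂_1: C_1 → C_0 is given by ∂[p,q] = [q] − [p]. For instance
  ∂RT = T − R.
This gives a 5×5 integer matrix of rank 4; reducing to Smith normal form yields diagonal entries (1,1,1,1).

From H_k ≅ ker(∂_k) / im(∂_{k+1}) we obtain:

  H_0: rank C_0 − rank ∂_1 = 5 − 4 = 1, and the invariant factors of ∂_1 are all 1, so H_0 = Z.
  H_1: rank ker ∂_1 − rank ∂_2 = (5 − 4) − 0 = 1, and there is no ∂_2, so H_1 = Z.

As a check, the Euler characteristic is 5 − 5 = 0, which agrees with 1 − 1 = 0.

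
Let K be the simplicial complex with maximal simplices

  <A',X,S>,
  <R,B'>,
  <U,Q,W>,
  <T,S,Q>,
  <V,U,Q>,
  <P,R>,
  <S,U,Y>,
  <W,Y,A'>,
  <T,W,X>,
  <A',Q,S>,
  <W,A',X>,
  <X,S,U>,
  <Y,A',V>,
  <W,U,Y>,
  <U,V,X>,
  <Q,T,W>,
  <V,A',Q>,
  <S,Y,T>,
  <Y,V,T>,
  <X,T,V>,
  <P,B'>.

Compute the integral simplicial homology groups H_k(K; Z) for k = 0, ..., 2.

Order the vertices as P < Q < R < S < T < U < V < W < X < Y < A' < B'. Listing each simplex with vertices in this order, K has dimension 2 with simplices:

  0-simplices (12): [P], [Q], [R], [S], [T], [U], [V], [W], [X], [Y], [A'], [B']
  1-simplices (30): (30 of them)
  2-simplices (18): (18 of them)

Hence C_0 ≅ Z^12, C_1 ≅ Z^30, C_2 ≅ Z^18.

Boundary ∂_1: C_1 → C_0 maps an edge to its endpoints' difference, ∂[p,q] = q − p.
This gives a 12×30 integer matrix of rank 10; reducing to Smith normal form yields diagonal entries (1,1,1,1,1,1,1,1,1,1).

∂_2: C_2 → C_1 acts by ∂[p,q,r] = [q,r] − [p,r] + [p,q]. For instance
  ∂[T,V,Y] = [V,Y] − [T,Y] + [T,V],
  ∂[U,W,Y] = [W,Y] − [U,Y] + [U,W].
This gives a 30×18 integer matrix of rank 17; reducing to Smith normal form yields diagonal entries (1,1,1,1,1,1,1,1,1,1,1,1,1,1,1,1,1).

Computing H_k = (kernel of ∂_k) / (image of ∂_{k+1}):

  H_0: rank C_0 − rank ∂_1 = 12 − 10 = 2, and the invariant factors of ∂_1 are all 1, so H_0 ≅ Z^2.
  H_1: rank ker ∂_1 − rank ∂_2 = (30 − 10) − 17 = 3, and the invariant factors of ∂_2 are all 1, so H_1 ≅ Z^3.
  H_2: rank ker ∂_2 − rank ∂_3 = (18 − 17) − 0 = 1, and there is no ∂_3, so H_2 ≅ Z.

(K is a triangulation of the disjoint union of the circle S^1 and the torus T^2.)

H_0 ≅ Z^2,  H_1 ≅ Z^3,  H_2 ≅ Z.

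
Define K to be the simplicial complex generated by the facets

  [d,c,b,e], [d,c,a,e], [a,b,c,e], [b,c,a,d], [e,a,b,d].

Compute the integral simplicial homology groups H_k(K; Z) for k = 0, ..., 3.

H_0 = Z,  H_1 = 0,  H_2 = 0,  H_3 = Z.

We work with the vertex ordering a < b < c < d < e. The simplices of K, each written with vertices in increasing order, are:

  0-simplices (5): a, b, c, d, e
  1-simplices (10): ab, ac, ad, ae, bc, bd, be, cd, ce, de
  2-simplices (10): abc, abd, abe, acd, ace, ade, bcd, bce, bde, cde
  3-simplices (5): abcd, abce, abde, acde, bcde

Hence C_0 ≅ Z^5, C_1 ≅ Z^10, C_2 ≅ Z^10, C_3 ≅ Z^5.

∂_1: C_1 → C_0 sends each edge [p,q] (with p < q) to q − p. For instance
  ∂bc = c − b.
This gives a 5×10 integer matrix of rank 4; reducing to Smith normal form yields diagonal entries (1,1,1,1).

The boundary map ∂_2: C_2 → C_1 acts by ∂[p,q,r] = [q,r] − [p,r] + [p,q]. For instance
  ∂abd = bd − ad + ab,
  ∂cde = de − ce + cd.
The 10×10 boundary matrix has rank 6 and Smith normal form diag(1,1,1,1,1,1).

∂_3: C_3 → C_2 sends each 3-simplex σ to the alternating sum Σ_i (−1)^i (σ with its i-th vertex removed). For instance
  ∂bcde = cde − bde + bce − bcd,
  ∂abcd = bcd − acd + abd − abc.
The resulting 10×5 matrix has rank 4, and its Smith normal form has invariant factors (1,1,1,1).

From H_k ≅ ker(∂_k) / im(∂_{k+1}) we obtain:

  H_0: rank C_0 − rank ∂_1 = 5 − 4 = 1, and the invariant factors of ∂_1 are all 1, so H_0 ≅ Z.
  H_1: rank ker ∂_1 − rank ∂_2 = (10 − 4) − 6 = 0, and the invariant factors of ∂_2 are all 1, so H_1 ≅ 0.
  H_2: rank ker ∂_2 − rank ∂_3 = (10 − 6) − 4 = 0, and the invariant factors of ∂_3 are all 1, so H_2 ≅ 0.
  H_3: rank ker ∂_3 − rank ∂_4 = (5 − 4) − 0 = 1, and there is no ∂_4, so H_3 ≅ Z.

As a check, the Euler characteristic is 5 − 10 + 10 − 5 = 0, which agrees with 1 − 0 + 0 − 1 = 0.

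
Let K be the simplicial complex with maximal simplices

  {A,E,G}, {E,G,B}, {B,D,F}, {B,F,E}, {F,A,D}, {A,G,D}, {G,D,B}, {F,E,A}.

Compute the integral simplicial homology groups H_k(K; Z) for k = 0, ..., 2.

H_0 = Z,  H_1 = 0,  H_2 = Z.

Take the total order A < B < D < E < F < G on the vertex set. Then K (dimension 2) consists of the simplices:

  0-simplices (6): A, B, D, E, F, G
  1-simplices (12): AD, AE, AF, AG, BD, BE, BF, BG, DF, DG, EF, EG
  2-simplices (8): ADF, ADG, AEF, AEG, BDF, BDG, BEF, BEG

giving chain groups C_0 ≅ Z^6, C_1 ≅ Z^12, C_2 ≅ Z^8.

Boundary ∂_1: C_1 → C_0 is given by ∂[p,q] = [q] − [p]. For instance
  ∂EF = F − E.
As a 6×12 matrix over Z this has rank 5, with invariant factors (1,1,1,1,1).

The boundary map ∂_2: C_2 → C_1 maps a triangle to the signed sum of its edges. For instance
  ∂AEG = EG − AG + AE,
  ∂AEF = EF − AF + AE.
This gives a 12×8 integer matrix of rank 7; reducing to Smith normal form yields diagonal entries (1,1,1,1,1,1,1).

Reading off H_k = ker ∂_k / im ∂_{k+1}:

  H_0: rank C_0 − rank ∂_1 = 6 − 5 = 1, and the invariant factors of ∂_1 are all 1, so H_0 = Z.
  H_1: rank ker ∂_1 − rank ∂_2 = (12 − 5) − 7 = 0, and the invariant factors of ∂_2 are all 1, so H_1 = 0.
  H_2: rank ker ∂_2 − rank ∂_3 = (8 − 7) − 0 = 1, and there is no ∂_3, so H_2 = Z.

As a check, the Euler characteristic is 6 − 12 + 8 = 2, which agrees with 1 − 0 + 1 = 2.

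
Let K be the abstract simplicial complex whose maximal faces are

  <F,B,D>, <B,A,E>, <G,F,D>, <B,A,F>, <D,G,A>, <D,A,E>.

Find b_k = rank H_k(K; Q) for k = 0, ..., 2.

Take the total order A < B < D < E < F < G on the vertex set. Then K (dimension 2) consists of the simplices:

  0-simplices (6): A, B, D, E, F, G
  1-simplices (12): AB, AD, AE, AF, AG, BD, BE, BF, DE, DF, DG, FG
  2-simplices (6): ABE, ABF, ADE, ADG, BDF, DFG

Hence C_0 ≅ Z^6, C_1 ≅ Z^12, C_2 ≅ Z^6.

Boundary ∂_1: C_1 → C_0 maps an edge to its endpoints' difference, ∂[p,q] = q − p.
As a 6×12 matrix over Z this has rank 5, with invariant factors (1,1,1,1,1).

∂_2: C_2 → C_1 maps a triangle to the signed sum of its edges. For instance
  ∂ABE = BE − AE + AB,
  ∂ADG = DG − AG + AD.
This gives a 12×6 integer matrix of rank 6; reducing to Smith normal form yields diagonal entries (1,1,1,1,1,1).

Computing H_k = (kernel of ∂_k) / (image of ∂_{k+1}):

  H_0: rank C_0 − rank ∂_1 = 6 − 5 = 1, and the invariant factors of ∂_1 are all 1, so H_0 = Z.
  H_1: rank ker ∂_1 − rank ∂_2 = (12 − 5) − 6 = 1, and the invariant factors of ∂_2 are all 1, so H_1 = Z.
  H_2: rank ker ∂_2 − rank ∂_3 = (6 − 6) − 0 = 0, and there is no ∂_3, so H_2 = 0.

As a check, the Euler characteristic is 6 − 12 + 6 = 0, which agrees with 1 − 1 + 0 = 0.

Hence the Betti numbers are b_0 = 1, b_1 = 1, b_2 = 0.

b_0 = 1, b_1 = 1, b_2 = 0.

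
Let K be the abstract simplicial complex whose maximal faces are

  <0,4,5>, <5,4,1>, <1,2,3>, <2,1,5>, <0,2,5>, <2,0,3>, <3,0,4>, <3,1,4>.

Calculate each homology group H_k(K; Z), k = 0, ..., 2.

Fix the vertex order 0 < 1 < 2 < 3 < 4 < 5 and write every simplex with vertices in increasing order. Then dim K = 2 and the simplices of K are:

  0-simplices (6): [0], [1], [2], [3], [4], [5]
  1-simplices (12): [0,2], [0,3], [0,4], [0,5], [1,2], [1,3], [1,4], [1,5], [2,3], [2,5], [3,4], [4,5]
  2-simplices (8): [0,2,3], [0,2,5], [0,3,4], [0,4,5], [1,2,3], [1,2,5], [1,3,4], [1,4,5]

so the chain groups are C_0 ≅ Z^6, C_1 ≅ Z^12, C_2 ≅ Z^8.

The boundary map ∂_1: C_1 → C_0 is given by ∂[p,q] = [q] − [p]. For instance
  ∂[0,5] = [5] − [0].
The resulting 6×12 matrix has rank 5, and its Smith normal form has invariant factors (1,1,1,1,1).

∂_2: C_2 → C_1 sends each 2-simplex [p,q,r] to [q,r] − [p,r] + [p,q]. For instance
  ∂[1,2,5] = [2,5] − [1,5] + [1,2],
  ∂[0,3,4] = [3,4] − [0,4] + [0,3].
The resulting 12×8 matrix has rank 7, and its Smith normal form has invariant factors (1,1,1,1,1,1,1).

Reading off H_k = ker ∂_k / im ∂_{k+1}:

  H_0: rank C_0 − rank ∂_1 = 6 − 5 = 1, and the invariant factors of ∂_1 are all 1, so H_0 ≅ Z.
  H_1: rank ker ∂_1 − rank ∂_2 = (12 − 5) − 7 = 0, and the invariant factors of ∂_2 are all 1, so H_1 ≅ 0.
  H_2: rank ker ∂_2 − rank ∂_3 = (8 − 7) − 0 = 1, and there is no ∂_3, so H_2 ≅ Z.

As a check, the Euler characteristic is 6 − 12 + 8 = 2, which agrees with 1 − 0 + 1 = 2.

H_0 = Z,  H_1 = 0,  H_2 = Z.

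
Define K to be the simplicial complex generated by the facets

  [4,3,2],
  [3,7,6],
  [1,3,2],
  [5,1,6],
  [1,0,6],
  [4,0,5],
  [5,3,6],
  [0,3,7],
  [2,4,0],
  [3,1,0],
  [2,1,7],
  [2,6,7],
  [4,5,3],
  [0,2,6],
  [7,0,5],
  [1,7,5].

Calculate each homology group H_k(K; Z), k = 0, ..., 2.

Order the vertices as 0 < 1 < 2 < 3 < 4 < 5 < 6 < 7. Listing each simplex with vertices in this order, K has dimension 2 with simplices:

  0-simplices (8): [0], [1], [2], [3], [4], [5], [6], [7]
  1-simplices (24): (24 of them)
  2-simplices (16): [0,1,3], [0,1,6], [0,2,4], [0,2,6], [0,3,7], [0,4,5], [0,5,7], [1,2,3], [1,2,7], [1,5,6], [1,5,7], [2,3,4], [2,6,7], [3,4,5], [3,5,6], [3,6,7]

giving chain groups C_0 ≅ Z^8, C_1 ≅ Z^24, C_2 ≅ Z^16.

The boundary map ∂_1: C_1 → C_0 maps an edge to its endpoints' difference, ∂[p,q] = q − p. For instance
  ∂[4,5] = [5] − [4].
The resulting 8×24 matrix has rank 7, and its Smith normal form has invariant factors (1,1,1,1,1,1,1).

∂_2: C_2 → C_1 maps a triangle to the signed sum of its edges. For instance
  ∂[3,5,6] = [5,6] − [3,6] + [3,5],
  ∂[1,2,7] = [2,7] − [1,7] + [1,2].
This gives a 24×16 integer matrix of rank 15; reducing to Smith normal form yields diagonal entries (1,1,1,1,1,1,1,1,1,1,1,1,1,1,1).

Reading off H_k = ker ∂_k / im ∂_{k+1}:

  H_0: rank C_0 − rank ∂_1 = 8 − 7 = 1, and the invariant factors of ∂_1 are all 1, so H_0 = Z.
  H_1: rank ker ∂_1 − rank ∂_2 = (24 − 7) − 15 = 2, and the invariant factors of ∂_2 are all 1, so H_1 = Z^2.
  H_2: rank ker ∂_2 − rank ∂_3 = (16 − 15) − 0 = 1, and there is no ∂_3, so H_2 = Z.

H_0 = Z,  H_1 = Z^2,  H_2 = Z.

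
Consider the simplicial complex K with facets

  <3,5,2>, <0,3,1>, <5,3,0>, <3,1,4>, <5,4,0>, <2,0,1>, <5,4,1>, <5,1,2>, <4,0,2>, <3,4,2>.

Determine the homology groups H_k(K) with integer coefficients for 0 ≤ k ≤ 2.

H_0 = Z,  H_1 = Z/2Z,  H_2 = 0.

We work with the vertex ordering 0 < 1 < 2 < 3 < 4 < 5. The simplices of K, each written with vertices in increasing order, are:

  0-simplices (6): [0], [1], [2], [3], [4], [5]
  1-simplices (15): [0,1], [0,2], [0,3], [0,4], [0,5], [1,2], [1,3], [1,4], [1,5], [2,3], [2,4], [2,5], [3,4], [3,5], [4,5]
  2-simplices (10): [0,1,2], [0,1,3], [0,2,4], [0,3,5], [0,4,5], [1,2,5], [1,3,4], [1,4,5], [2,3,4], [2,3,5]

giving chain groups C_0 ≅ Z^6, C_1 ≅ Z^15, C_2 ≅ Z^10.

The boundary map ∂_1: C_1 → C_0 maps an edge to its endpoints' difference, ∂[p,q] = q − p. For instance
  ∂[1,5] = [5] − [1].
The 6×15 boundary matrix has rank 5 and Smith normal form diag(1,1,1,1,1).

Boundary ∂_2: C_2 → C_1 acts by ∂[p,q,r] = [q,r] − [p,r] + [p,q]. For instance
  ∂[2,3,4] = [3,4] − [2,4] + [2,3],
  ∂[2,3,5] = [3,5] − [2,5] + [2,3].
The 15×10 boundary matrix has rank 10 and Smith normal form diag(1,1,1,1,1,1,1,1,1,2).

Reading off H_k = ker ∂_k / im ∂_{k+1}:

  H_0: rank C_0 − rank ∂_1 = 6 − 5 = 1, and the invariant factors of ∂_1 are all 1, so H_0 ≅ Z.
  H_1: rank ker ∂_1 − rank ∂_2 = (15 − 5) − 10 = 0, and ∂_2 has invariant factor 2 > 1, so H_1 ≅ Z/2Z.
  H_2: rank ker ∂_2 − rank ∂_3 = (10 − 10) − 0 = 0, and there is no ∂_3, so H_2 ≅ 0.

As a check, the Euler characteristic is 6 − 15 + 10 = 1, which agrees with 1 − 0 + 0 = 1.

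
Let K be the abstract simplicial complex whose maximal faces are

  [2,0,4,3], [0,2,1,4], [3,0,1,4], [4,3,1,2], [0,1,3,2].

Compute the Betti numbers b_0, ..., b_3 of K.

b_0 = 1, b_1 = 0, b_2 = 0, b_3 = 1.

Take the total order 0 < 1 < 2 < 3 < 4 on the vertex set. Then K (dimension 3) consists of the simplices:

  0-simplices (5): [0], [1], [2], [3], [4]
  1-simplices (10): [0,1], [0,2], [0,3], [0,4], [1,2], [1,3], [1,4], [2,3], [2,4], [3,4]
  2-simplices (10): [0,1,2], [0,1,3], [0,1,4], [0,2,3], [0,2,4], [0,3,4], [1,2,3], [1,2,4], [1,3,4], [2,3,4]
  3-simplices (5): [0,1,2,3], [0,1,2,4], [0,1,3,4], [0,2,3,4], [1,2,3,4]

so the chain groups are C_0 ≅ Z^5, C_1 ≅ Z^10, C_2 ≅ Z^10, C_3 ≅ Z^5.

∂_1: C_1 → C_0 is given by ∂[p,q] = [q] − [p]. For instance
  ∂[1,2] = [2] − [1].
The resulting 5×10 matrix has rank 4, and its Smith normal form has invariant factors (1,1,1,1).

Boundary ∂_2: C_2 → C_1 acts by ∂[p,q,r] = [q,r] − [p,r] + [p,q]. For instance
  ∂[0,1,4] = [1,4] − [0,4] + [0,1],
  ∂[2,3,4] = [3,4] − [2,4] + [2,3].
The resulting 10×10 matrix has rank 6, and its Smith normal form has invariant factors (1,1,1,1,1,1).

The boundary map ∂_3: C_3 → C_2 sends each 3-simplex σ to the alternating sum Σ_i (−1)^i (σ with its i-th vertex removed). For instance
  ∂[0,1,2,3] = [1,2,3] − [0,2,3] + [0,1,3] − [0,1,2],
  ∂[0,2,3,4] = [2,3,4] − [0,3,4] + [0,2,4] − [0,2,3].
The resulting 10×5 matrix has rank 4, and its Smith normal form has invariant factors (1,1,1,1).

Reading off H_k = ker ∂_k / im ∂_{k+1}:

  H_0: rank C_0 − rank ∂_1 = 5 − 4 = 1, and the invariant factors of ∂_1 are all 1, so H_0 ≅ Z.
  H_1: rank ker ∂_1 − rank ∂_2 = (10 − 4) − 6 = 0, and the invariant factors of ∂_2 are all 1, so H_1 ≅ 0.
  H_2: rank ker ∂_2 − rank ∂_3 = (10 − 6) − 4 = 0, and the invariant factors of ∂_3 are all 1, so H_2 ≅ 0.
  H_3: rank ker ∂_3 − rank ∂_4 = (5 − 4) − 0 = 1, and there is no ∂_4, so H_3 ≅ Z.

Hence the Betti numbers are b_0 = 1, b_1 = 0, b_2 = 0, b_3 = 1.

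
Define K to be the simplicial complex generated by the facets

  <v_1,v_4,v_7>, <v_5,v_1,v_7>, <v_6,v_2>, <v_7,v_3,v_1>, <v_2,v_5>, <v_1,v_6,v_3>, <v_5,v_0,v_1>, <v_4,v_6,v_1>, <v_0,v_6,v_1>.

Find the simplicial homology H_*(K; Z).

H_0 ≅ Z,  H_1 ≅ Z,  H_2 = 0.

Take the total order v_0 < v_1 < v_2 < v_3 < v_4 < v_5 < v_6 < v_7 on the vertex set. Then K (dimension 2) consists of the simplices:

  0-simplices (8): [v_0], [v_1], [v_2], [v_3], [v_4], [v_5], [v_6], [v_7]
  1-simplices (15): (15 of them)
  2-simplices (7): [v_0,v_1,v_5], [v_0,v_1,v_6], [v_1,v_3,v_6], [v_1,v_3,v_7], [v_1,v_4,v_6], [v_1,v_4,v_7], [v_1,v_5,v_7]

giving chain groups C_0 ≅ Z^8, C_1 ≅ Z^15, C_2 ≅ Z^7.

The boundary map ∂_1: C_1 → C_0 is given by ∂[p,q] = [q] − [p]. For instance
  ∂[v_4,v_7] = [v_7] − [v_4].
The 8×15 boundary matrix has rank 7 and Smith normal form diag(1,1,1,1,1,1,1).

∂_2: C_2 → C_1 sends each 2-simplex [p,q,r] to [q,r] − [p,r] + [p,q]. For instance
  ∂[v_1,v_5,v_7] = [v_5,v_7] − [v_1,v_7] + [v_1,v_5],
  ∂[v_1,v_3,v_6] = [v_3,v_6] − [v_1,v_6] + [v_1,v_3].
The resulting 15×7 matrix has rank 7, and its Smith normal form has invariant factors (1,1,1,1,1,1,1).

Computing H_k = (kernel of ∂_k) / (image of ∂_{k+1}):

  H_0: rank C_0 − rank ∂_1 = 8 − 7 = 1, and the invariant factors of ∂_1 are all 1, so H_0 ≅ Z.
  H_1: rank ker ∂_1 − rank ∂_2 = (15 − 7) − 7 = 1, and the invariant factors of ∂_2 are all 1, so H_1 ≅ Z.
  H_2: rank ker ∂_2 − rank ∂_3 = (7 − 7) − 0 = 0, and there is no ∂_3, so H_2 ≅ 0.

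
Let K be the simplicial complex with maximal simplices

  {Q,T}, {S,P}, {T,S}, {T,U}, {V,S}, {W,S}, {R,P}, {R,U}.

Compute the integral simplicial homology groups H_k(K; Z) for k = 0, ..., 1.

H_0 ≅ Z,  H_1 ≅ Z.

We work with the vertex ordering P < Q < R < S < T < U < V < W. The simplices of K, each written with vertices in increasing order, are:

  0-simplices (8): P, Q, R, S, T, U, V, W
  1-simplices (8): PR, PS, QT, RU, ST, SV, SW, TU

so the chain groups are C_0 ≅ Z^8, C_1 ≅ Z^8.

∂_1: C_1 → C_0 is given by ∂[p,q] = [q] − [p]. For instance
  ∂RU = U − R.
The resulting 8×8 matrix has rank 7, and its Smith normal form has invariant factors (1,1,1,1,1,1,1).

From H_k ≅ ker(∂_k) / im(∂_{k+1}) we obtain:

  H_0: rank C_0 − rank ∂_1 = 8 − 7 = 1, and the invariant factors of ∂_1 are all 1, so H_0 = Z.
  H_1: rank ker ∂_1 − rank ∂_2 = (8 − 7) − 0 = 1, and there is no ∂_2, so H_1 = Z.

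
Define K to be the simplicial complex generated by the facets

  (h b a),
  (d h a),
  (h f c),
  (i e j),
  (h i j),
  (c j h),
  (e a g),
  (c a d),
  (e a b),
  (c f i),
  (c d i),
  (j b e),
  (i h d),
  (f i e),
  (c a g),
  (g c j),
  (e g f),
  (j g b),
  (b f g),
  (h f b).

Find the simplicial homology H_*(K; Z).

H_0 ≅ Z,  H_1 ≅ Z × Z/2,  H_2 = 0.

Take the total order a < b < c < d < e < f < g < h < i < j on the vertex set. Then K (dimension 2) consists of the simplices:

  0-simplices (10): a, b, c, d, e, f, g, h, i, j
  1-simplices (30): ab, ac, ad, ae, ag, ah, be, bf, bg, bh, bj, cd, cf, cg, ch, ci, cj, dh, di, ef, eg, ei, ej, fg, fh, fi, gj, hi, hj, ij
  2-simplices (20): abe, abh, acd, acg, adh, aeg, bej, bfg, bfh, bgj, cdi, cfh, cfi, cgj, chj, dhi, efg, efi, eij, hij

giving chain groups C_0 ≅ Z^10, C_1 ≅ Z^30, C_2 ≅ Z^20.

The boundary map ∂_1: C_1 → C_0 sends each edge [p,q] (with p < q) to q − p. For instance
  ∂bf = f − b.
As a 10×30 matrix over Z this has rank 9, with invariant factors (1,1,1,1,1,1,1,1,1).

Boundary ∂_2: C_2 → C_1 acts by ∂[p,q,r] = [q,r] − [p,r] + [p,q]. For instance
  ∂acg = cg − ag + ac,
  ∂abe = be − ae + ab.
The resulting 30×20 matrix has rank 20, and its Smith normal form has invariant factors (1,1,1,1,1,1,1,1,1,1,1,1,1,1,1,1,1,1,1,2).

From H_k ≅ ker(∂_k) / im(∂_{k+1}) we obtain:

  H_0: rank C_0 − rank ∂_1 = 10 − 9 = 1, and the invariant factors of ∂_1 are all 1, so H_0 ≅ Z.
  H_1: rank ker ∂_1 − rank ∂_2 = (30 − 9) − 20 = 1, and ∂_2 has invariant factor 2 > 1, so H_1 ≅ Z × Z/2.
  H_2: rank ker ∂_2 − rank ∂_3 = (20 − 20) − 0 = 0, and there is no ∂_3, so H_2 ≅ 0.

(K is a triangulation of the Klein bottle.)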